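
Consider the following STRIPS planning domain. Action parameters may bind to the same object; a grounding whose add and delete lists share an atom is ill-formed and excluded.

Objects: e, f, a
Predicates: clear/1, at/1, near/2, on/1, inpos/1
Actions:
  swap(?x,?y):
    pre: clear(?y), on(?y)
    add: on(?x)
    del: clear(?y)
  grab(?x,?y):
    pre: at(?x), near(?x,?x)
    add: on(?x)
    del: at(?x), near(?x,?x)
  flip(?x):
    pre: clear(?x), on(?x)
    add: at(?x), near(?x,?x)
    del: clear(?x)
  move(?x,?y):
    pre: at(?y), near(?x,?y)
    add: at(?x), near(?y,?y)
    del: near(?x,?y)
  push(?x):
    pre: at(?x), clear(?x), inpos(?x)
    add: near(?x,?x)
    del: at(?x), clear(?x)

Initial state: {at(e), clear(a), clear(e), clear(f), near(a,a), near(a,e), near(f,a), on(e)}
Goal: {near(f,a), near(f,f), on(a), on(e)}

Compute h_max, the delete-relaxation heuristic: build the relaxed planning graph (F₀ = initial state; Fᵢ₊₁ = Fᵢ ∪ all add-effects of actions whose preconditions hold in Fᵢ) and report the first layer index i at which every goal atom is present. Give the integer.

F0 = init (8 atoms)
F1 = F0 ∪ {at(a), near(e,e), on(a), on(f)}  (12 atoms)
F2 = F1 ∪ {at(f), near(f,f)}  (14 atoms)
goal ⊆ F2  ⇒  h_max = 2

2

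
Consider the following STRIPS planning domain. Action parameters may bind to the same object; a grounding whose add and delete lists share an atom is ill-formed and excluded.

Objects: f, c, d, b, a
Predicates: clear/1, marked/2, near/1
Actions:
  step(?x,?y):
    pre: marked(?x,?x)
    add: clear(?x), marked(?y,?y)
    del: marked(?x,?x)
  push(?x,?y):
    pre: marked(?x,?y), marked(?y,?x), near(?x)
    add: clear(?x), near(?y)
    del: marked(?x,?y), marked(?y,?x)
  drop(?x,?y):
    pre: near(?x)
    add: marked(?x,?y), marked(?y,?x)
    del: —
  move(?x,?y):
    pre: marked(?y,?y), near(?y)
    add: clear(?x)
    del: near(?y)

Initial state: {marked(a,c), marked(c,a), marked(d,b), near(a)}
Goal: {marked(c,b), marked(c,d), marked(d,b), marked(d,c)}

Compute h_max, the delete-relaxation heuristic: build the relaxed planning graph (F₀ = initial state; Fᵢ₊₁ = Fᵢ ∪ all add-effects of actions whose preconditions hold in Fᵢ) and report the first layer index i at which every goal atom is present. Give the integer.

F0 = init (4 atoms)
F1 = F0 ∪ {clear(a), marked(a,a), marked(a,b), marked(a,d), marked(a,f), marked(b,a), marked(d,a), marked(f,a), near(c)}  (13 atoms)
F2 = F1 ∪ {clear(b), clear(c), clear(d), clear(f), marked(b,b), marked(b,c), marked(c,b), marked(c,c), marked(c,d), marked(c,f), marked(d,c), marked(d,d), marked(f,c), marked(f,f), near(b), near(d), near(f)}  (30 atoms)
goal ⊆ F2  ⇒  h_max = 2

2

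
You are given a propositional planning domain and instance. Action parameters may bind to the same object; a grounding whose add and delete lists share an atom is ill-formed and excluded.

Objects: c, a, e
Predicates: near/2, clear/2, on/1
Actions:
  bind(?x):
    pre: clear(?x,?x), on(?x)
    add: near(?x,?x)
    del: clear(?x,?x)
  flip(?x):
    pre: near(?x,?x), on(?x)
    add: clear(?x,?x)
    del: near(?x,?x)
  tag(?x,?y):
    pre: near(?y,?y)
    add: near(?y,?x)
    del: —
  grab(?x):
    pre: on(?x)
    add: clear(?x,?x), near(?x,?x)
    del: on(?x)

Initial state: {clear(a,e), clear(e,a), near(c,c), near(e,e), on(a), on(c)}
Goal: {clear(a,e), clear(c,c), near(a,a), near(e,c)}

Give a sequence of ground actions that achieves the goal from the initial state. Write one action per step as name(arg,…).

flip(c); tag(c,e); grab(a)

1. flip(c)  →  {clear(a,e), clear(c,c), clear(e,a), near(e,e), on(a), on(c)}
2. tag(c,e)  →  {clear(a,e), clear(c,c), clear(e,a), near(e,c), near(e,e), on(a), on(c)}
3. grab(a)  →  {clear(a,a), clear(a,e), clear(c,c), clear(e,a), near(a,a), near(e,c), near(e,e), on(c)}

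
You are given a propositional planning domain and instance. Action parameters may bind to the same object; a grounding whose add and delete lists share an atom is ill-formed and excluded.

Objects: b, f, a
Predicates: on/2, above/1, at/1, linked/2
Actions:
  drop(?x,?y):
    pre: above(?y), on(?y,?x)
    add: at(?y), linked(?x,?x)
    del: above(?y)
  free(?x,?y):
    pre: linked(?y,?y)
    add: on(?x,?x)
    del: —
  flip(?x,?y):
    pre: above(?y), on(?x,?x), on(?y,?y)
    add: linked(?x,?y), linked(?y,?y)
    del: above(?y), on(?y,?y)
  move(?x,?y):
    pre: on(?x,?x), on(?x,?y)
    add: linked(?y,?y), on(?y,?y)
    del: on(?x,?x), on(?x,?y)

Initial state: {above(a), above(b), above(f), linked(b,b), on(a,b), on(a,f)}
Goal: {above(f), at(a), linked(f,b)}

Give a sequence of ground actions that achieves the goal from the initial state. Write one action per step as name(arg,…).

1. drop(b,a)  →  {above(b), above(f), at(a), linked(b,b), on(a,b), on(a,f)}
2. free(b,b)  →  {above(b), above(f), at(a), linked(b,b), on(a,b), on(a,f), on(b,b)}
3. free(f,b)  →  {above(b), above(f), at(a), linked(b,b), on(a,b), on(a,f), on(b,b), on(f,f)}
4. flip(f,b)  →  {above(f), at(a), linked(b,b), linked(f,b), on(a,b), on(a,f), on(f,f)}

drop(b,a); free(b,b); free(f,b); flip(f,b)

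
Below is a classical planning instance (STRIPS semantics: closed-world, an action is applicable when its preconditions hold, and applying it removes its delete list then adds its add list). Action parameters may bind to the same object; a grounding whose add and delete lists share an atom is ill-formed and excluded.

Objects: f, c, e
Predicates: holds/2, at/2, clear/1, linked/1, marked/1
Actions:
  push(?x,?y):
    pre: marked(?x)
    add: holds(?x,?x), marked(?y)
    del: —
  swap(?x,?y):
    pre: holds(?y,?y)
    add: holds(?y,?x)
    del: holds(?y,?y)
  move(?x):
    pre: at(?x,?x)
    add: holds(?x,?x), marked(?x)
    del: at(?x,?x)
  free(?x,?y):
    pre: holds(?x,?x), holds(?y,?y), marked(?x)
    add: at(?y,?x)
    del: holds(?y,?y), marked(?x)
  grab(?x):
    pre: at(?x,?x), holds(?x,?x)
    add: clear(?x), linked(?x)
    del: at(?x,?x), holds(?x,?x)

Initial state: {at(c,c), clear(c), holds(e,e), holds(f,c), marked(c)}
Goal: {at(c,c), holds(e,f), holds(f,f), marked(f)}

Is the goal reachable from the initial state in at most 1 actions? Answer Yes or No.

No

1. push(c,f)  →  {at(c,c), clear(c), holds(c,c), holds(e,e), holds(f,c), marked(c), marked(f)}
2. push(f,f)  →  {at(c,c), clear(c), holds(c,c), holds(e,e), holds(f,c), holds(f,f), marked(c), marked(f)}
3. swap(f,e)  →  {at(c,c), clear(c), holds(c,c), holds(e,f), holds(f,c), holds(f,f), marked(c), marked(f)}
optimal plan length = 3; 3 > 1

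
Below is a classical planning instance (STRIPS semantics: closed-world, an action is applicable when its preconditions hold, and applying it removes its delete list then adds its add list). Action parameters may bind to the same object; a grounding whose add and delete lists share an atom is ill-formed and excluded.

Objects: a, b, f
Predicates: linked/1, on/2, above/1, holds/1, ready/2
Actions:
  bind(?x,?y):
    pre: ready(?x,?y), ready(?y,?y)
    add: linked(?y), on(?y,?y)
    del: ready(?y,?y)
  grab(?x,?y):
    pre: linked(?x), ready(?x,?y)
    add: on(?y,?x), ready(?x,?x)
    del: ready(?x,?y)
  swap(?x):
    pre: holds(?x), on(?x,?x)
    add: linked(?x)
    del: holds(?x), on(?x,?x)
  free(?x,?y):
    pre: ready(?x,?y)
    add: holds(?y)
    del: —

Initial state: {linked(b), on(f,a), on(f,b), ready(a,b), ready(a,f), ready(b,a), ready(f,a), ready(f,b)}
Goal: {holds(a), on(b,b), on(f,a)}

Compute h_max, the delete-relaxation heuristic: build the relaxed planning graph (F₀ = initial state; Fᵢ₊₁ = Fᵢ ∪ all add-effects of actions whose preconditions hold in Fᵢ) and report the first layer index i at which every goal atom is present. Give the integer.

F0 = init (8 atoms)
F1 = F0 ∪ {holds(a), holds(b), holds(f), on(a,b), ready(b,b)}  (13 atoms)
F2 = F1 ∪ {on(b,b)}  (14 atoms)
goal ⊆ F2  ⇒  h_max = 2

2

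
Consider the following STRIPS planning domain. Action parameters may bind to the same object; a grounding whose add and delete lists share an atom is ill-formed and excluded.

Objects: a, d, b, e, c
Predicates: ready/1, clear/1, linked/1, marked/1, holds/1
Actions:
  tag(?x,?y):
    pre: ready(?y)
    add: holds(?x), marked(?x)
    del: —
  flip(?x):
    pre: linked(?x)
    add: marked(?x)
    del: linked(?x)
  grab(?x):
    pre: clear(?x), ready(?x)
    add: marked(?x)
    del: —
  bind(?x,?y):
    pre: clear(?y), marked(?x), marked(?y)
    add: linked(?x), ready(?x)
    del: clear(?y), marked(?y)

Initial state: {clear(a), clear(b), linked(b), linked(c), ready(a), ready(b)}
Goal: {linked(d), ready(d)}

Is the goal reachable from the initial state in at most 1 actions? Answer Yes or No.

No

1. tag(a,a)  →  {clear(a), clear(b), holds(a), linked(b), linked(c), marked(a), ready(a), ready(b)}
2. tag(d,a)  →  {clear(a), clear(b), holds(a), holds(d), linked(b), linked(c), marked(a), marked(d), ready(a), ready(b)}
3. bind(d,a)  →  {clear(b), holds(a), holds(d), linked(b), linked(c), linked(d), marked(d), ready(a), ready(b), ready(d)}
optimal plan length = 3; 3 > 1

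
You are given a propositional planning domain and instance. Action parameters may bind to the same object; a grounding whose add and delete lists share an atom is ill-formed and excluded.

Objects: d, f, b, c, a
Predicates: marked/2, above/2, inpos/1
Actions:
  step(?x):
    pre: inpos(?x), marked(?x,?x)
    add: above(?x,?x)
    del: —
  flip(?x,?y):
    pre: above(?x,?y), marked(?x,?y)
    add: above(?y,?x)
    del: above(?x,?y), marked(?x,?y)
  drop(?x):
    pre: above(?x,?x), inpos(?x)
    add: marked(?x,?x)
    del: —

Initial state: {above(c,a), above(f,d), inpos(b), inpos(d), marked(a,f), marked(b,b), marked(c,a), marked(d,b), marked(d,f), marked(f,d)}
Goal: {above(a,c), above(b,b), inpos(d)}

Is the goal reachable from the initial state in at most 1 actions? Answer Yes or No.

No

1. step(b)  →  {above(b,b), above(c,a), above(f,d), inpos(b), inpos(d), marked(a,f), marked(b,b), marked(c,a), marked(d,b), marked(d,f), marked(f,d)}
2. flip(c,a)  →  {above(a,c), above(b,b), above(f,d), inpos(b), inpos(d), marked(a,f), marked(b,b), marked(d,b), marked(d,f), marked(f,d)}
optimal plan length = 2; 2 > 1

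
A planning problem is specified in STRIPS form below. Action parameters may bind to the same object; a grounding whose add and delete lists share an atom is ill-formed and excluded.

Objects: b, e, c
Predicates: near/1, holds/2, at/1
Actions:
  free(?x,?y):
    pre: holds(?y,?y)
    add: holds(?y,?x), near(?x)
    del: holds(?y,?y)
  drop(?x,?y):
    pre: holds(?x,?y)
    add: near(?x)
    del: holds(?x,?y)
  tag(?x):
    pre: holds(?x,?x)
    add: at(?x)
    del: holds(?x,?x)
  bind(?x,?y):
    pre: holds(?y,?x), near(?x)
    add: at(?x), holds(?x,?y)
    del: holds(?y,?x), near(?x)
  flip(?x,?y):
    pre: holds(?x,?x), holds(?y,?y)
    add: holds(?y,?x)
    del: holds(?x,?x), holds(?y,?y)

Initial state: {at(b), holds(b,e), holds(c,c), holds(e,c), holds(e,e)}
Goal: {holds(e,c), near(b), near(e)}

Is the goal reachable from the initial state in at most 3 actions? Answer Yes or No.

1. free(b,e)  →  {at(b), holds(b,e), holds(c,c), holds(e,b), holds(e,c), near(b)}
2. free(e,c)  →  {at(b), holds(b,e), holds(c,e), holds(e,b), holds(e,c), near(b), near(e)}
optimal plan length = 2; 2 ≤ 3

Yes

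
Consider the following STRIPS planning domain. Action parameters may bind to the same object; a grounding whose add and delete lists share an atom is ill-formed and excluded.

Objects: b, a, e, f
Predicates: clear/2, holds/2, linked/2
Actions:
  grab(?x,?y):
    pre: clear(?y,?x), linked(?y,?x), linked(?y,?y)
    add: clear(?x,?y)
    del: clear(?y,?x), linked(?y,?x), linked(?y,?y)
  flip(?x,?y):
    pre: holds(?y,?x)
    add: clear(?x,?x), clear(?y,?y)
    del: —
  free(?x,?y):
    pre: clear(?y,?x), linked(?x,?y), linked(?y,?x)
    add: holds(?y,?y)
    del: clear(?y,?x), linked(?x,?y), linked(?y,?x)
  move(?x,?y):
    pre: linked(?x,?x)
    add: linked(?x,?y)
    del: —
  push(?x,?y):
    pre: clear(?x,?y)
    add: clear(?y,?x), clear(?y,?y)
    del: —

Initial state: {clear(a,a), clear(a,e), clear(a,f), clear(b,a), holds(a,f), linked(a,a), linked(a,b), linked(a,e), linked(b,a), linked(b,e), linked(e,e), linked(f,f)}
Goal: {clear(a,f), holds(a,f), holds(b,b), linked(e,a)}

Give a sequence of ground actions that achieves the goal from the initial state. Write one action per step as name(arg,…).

free(a,b); move(e,a)

1. free(a,b)  →  {clear(a,a), clear(a,e), clear(a,f), holds(a,f), holds(b,b), linked(a,a), linked(a,e), linked(b,e), linked(e,e), linked(f,f)}
2. move(e,a)  →  {clear(a,a), clear(a,e), clear(a,f), holds(a,f), holds(b,b), linked(a,a), linked(a,e), linked(b,e), linked(e,a), linked(e,e), linked(f,f)}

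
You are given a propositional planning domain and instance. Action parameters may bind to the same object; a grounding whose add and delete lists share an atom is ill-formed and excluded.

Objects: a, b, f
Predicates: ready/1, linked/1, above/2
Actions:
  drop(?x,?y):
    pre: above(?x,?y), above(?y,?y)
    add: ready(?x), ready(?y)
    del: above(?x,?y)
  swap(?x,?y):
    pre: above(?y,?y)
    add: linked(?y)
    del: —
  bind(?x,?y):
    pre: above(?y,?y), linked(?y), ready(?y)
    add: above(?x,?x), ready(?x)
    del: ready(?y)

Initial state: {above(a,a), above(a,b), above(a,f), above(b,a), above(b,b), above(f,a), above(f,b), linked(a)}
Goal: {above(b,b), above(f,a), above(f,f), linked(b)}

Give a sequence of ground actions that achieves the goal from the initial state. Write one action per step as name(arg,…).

drop(a,b); swap(a,b); bind(f,a)

1. drop(a,b)  →  {above(a,a), above(a,f), above(b,a), above(b,b), above(f,a), above(f,b), linked(a), ready(a), ready(b)}
2. swap(a,b)  →  {above(a,a), above(a,f), above(b,a), above(b,b), above(f,a), above(f,b), linked(a), linked(b), ready(a), ready(b)}
3. bind(f,a)  →  {above(a,a), above(a,f), above(b,a), above(b,b), above(f,a), above(f,b), above(f,f), linked(a), linked(b), ready(b), ready(f)}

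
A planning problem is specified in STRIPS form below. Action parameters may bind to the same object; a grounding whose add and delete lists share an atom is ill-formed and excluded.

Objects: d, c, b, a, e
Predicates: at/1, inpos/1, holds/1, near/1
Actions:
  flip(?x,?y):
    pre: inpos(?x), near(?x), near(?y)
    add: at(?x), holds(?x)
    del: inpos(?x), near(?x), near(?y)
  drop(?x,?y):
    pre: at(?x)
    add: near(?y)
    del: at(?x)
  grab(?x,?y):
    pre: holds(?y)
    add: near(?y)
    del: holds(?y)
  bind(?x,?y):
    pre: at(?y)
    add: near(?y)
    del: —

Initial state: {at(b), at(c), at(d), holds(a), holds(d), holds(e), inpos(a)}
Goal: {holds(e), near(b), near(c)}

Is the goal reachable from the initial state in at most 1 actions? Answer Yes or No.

No

1. drop(d,c)  →  {at(b), at(c), holds(a), holds(d), holds(e), inpos(a), near(c)}
2. drop(c,b)  →  {at(b), holds(a), holds(d), holds(e), inpos(a), near(b), near(c)}
optimal plan length = 2; 2 > 1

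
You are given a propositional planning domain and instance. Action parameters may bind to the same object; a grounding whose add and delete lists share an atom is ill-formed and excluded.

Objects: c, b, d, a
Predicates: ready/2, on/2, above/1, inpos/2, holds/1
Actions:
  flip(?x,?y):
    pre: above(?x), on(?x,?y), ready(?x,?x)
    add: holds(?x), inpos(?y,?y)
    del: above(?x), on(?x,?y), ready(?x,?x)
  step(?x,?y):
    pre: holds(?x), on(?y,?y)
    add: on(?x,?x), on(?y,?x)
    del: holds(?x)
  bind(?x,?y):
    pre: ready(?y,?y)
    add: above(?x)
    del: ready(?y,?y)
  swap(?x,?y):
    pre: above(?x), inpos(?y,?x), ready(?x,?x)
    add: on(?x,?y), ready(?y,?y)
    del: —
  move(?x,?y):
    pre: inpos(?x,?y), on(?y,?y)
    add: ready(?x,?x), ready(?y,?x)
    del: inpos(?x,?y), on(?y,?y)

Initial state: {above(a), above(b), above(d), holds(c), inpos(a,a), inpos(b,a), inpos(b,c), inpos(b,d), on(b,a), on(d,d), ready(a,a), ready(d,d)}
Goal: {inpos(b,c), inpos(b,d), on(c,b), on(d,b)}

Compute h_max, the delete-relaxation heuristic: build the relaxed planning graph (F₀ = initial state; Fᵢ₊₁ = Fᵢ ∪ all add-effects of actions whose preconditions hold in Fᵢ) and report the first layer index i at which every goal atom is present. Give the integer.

F0 = init (12 atoms)
F1 = F0 ∪ {above(c), holds(d), inpos(d,d), on(a,a), on(a,b), on(c,c), on(d,b), on(d,c), ready(b,b), ready(d,b)}  (22 atoms)
F2 = F1 ∪ {holds(a), holds(b), inpos(b,b), inpos(c,c), on(a,c), on(a,d), on(c,d), ready(a,b), ready(c,b)}  (31 atoms)
F3 = F2 ∪ {on(b,b), on(c,a), on(c,b), on(d,a), ready(c,c)}  (36 atoms)
goal ⊆ F3  ⇒  h_max = 3

3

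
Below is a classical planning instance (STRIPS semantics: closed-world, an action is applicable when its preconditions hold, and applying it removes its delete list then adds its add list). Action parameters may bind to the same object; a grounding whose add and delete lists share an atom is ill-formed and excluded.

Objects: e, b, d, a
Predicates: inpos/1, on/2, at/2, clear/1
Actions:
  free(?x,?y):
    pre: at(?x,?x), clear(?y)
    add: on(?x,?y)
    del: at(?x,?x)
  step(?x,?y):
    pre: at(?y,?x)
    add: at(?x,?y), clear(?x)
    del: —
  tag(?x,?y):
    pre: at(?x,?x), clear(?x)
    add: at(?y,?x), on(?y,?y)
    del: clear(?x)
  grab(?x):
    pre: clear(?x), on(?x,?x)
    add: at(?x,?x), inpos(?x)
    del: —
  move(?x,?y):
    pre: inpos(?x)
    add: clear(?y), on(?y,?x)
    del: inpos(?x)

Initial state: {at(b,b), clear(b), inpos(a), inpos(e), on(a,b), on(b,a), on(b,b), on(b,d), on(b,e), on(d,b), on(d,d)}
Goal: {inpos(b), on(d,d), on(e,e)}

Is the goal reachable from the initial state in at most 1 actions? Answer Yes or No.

No

1. grab(b)  →  {at(b,b), clear(b), inpos(a), inpos(b), inpos(e), on(a,b), on(b,a), on(b,b), on(b,d), on(b,e), on(d,b), on(d,d)}
2. tag(b,e)  →  {at(b,b), at(e,b), inpos(a), inpos(b), inpos(e), on(a,b), on(b,a), on(b,b), on(b,d), on(b,e), on(d,b), on(d,d), on(e,e)}
optimal plan length = 2; 2 > 1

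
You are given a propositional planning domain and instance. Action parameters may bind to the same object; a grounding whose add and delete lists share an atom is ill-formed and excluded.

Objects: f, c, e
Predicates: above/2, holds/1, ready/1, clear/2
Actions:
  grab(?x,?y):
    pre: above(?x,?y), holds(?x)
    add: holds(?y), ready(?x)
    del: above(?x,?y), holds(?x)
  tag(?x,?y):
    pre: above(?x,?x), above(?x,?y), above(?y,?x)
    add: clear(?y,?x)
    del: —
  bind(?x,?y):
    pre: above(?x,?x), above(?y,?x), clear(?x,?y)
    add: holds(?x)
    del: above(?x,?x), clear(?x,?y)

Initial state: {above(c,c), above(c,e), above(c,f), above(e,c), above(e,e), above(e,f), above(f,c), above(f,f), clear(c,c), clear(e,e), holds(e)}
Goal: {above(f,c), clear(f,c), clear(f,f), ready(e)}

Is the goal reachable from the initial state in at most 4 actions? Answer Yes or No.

1. grab(e,f)  →  {above(c,c), above(c,e), above(c,f), above(e,c), above(e,e), above(f,c), above(f,f), clear(c,c), clear(e,e), holds(f), ready(e)}
2. tag(f,f)  →  {above(c,c), above(c,e), above(c,f), above(e,c), above(e,e), above(f,c), above(f,f), clear(c,c), clear(e,e), clear(f,f), holds(f), ready(e)}
3. tag(c,f)  →  {above(c,c), above(c,e), above(c,f), above(e,c), above(e,e), above(f,c), above(f,f), clear(c,c), clear(e,e), clear(f,c), clear(f,f), holds(f), ready(e)}
optimal plan length = 3; 3 ≤ 4

Yes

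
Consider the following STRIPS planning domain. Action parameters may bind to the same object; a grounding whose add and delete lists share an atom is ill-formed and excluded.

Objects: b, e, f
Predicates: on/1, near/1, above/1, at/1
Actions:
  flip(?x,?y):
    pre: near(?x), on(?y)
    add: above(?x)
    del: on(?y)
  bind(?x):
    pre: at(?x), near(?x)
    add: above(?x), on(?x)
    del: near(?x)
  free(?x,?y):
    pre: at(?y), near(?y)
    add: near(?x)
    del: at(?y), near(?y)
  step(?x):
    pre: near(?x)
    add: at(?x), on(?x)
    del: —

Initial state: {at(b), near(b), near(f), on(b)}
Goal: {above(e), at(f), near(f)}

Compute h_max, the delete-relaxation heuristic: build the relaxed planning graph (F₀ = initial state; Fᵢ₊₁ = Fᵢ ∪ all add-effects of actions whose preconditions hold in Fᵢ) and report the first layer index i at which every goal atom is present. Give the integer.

F0 = init (4 atoms)
F1 = F0 ∪ {above(b), above(f), at(f), near(e), on(f)}  (9 atoms)
F2 = F1 ∪ {above(e), at(e), on(e)}  (12 atoms)
goal ⊆ F2  ⇒  h_max = 2

2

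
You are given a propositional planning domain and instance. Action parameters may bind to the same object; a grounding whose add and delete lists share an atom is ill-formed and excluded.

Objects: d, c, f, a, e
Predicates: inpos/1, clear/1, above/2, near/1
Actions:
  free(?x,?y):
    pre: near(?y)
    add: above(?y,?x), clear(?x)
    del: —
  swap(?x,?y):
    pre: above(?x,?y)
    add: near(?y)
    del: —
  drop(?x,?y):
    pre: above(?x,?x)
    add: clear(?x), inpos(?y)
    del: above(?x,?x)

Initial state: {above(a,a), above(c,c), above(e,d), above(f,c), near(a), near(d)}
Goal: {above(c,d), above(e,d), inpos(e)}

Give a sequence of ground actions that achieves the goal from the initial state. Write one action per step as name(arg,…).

1. swap(c,c)  →  {above(a,a), above(c,c), above(e,d), above(f,c), near(a), near(c), near(d)}
2. free(d,c)  →  {above(a,a), above(c,c), above(c,d), above(e,d), above(f,c), clear(d), near(a), near(c), near(d)}
3. drop(c,e)  →  {above(a,a), above(c,d), above(e,d), above(f,c), clear(c), clear(d), inpos(e), near(a), near(c), near(d)}

swap(c,c); free(d,c); drop(c,e)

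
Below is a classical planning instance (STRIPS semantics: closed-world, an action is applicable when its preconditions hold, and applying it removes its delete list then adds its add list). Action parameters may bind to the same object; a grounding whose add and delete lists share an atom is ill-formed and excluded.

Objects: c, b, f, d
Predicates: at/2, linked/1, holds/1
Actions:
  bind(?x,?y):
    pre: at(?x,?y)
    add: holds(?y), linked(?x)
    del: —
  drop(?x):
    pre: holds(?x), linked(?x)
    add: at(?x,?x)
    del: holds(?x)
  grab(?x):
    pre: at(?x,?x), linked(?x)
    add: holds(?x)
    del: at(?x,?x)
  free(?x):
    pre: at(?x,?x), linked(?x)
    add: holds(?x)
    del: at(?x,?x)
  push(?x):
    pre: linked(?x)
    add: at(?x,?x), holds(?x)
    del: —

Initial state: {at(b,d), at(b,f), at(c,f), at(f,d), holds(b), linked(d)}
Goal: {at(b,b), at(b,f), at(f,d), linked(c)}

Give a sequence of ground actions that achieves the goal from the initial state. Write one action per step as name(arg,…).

bind(c,f); bind(b,f); drop(b)

1. bind(c,f)  →  {at(b,d), at(b,f), at(c,f), at(f,d), holds(b), holds(f), linked(c), linked(d)}
2. bind(b,f)  →  {at(b,d), at(b,f), at(c,f), at(f,d), holds(b), holds(f), linked(b), linked(c), linked(d)}
3. drop(b)  →  {at(b,b), at(b,d), at(b,f), at(c,f), at(f,d), holds(f), linked(b), linked(c), linked(d)}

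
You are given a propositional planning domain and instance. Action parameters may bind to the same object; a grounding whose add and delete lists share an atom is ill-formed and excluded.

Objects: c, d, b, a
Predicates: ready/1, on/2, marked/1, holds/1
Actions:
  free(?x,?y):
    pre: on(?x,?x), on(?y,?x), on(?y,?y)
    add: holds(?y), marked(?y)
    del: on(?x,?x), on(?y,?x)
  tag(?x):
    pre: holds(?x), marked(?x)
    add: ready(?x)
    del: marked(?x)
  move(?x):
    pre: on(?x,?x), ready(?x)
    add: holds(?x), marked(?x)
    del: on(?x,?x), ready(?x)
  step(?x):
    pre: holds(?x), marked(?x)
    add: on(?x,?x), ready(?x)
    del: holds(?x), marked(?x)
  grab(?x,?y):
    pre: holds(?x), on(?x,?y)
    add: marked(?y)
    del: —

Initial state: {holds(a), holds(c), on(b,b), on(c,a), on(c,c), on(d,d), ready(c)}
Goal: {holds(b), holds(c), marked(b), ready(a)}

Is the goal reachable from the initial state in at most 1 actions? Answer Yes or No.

1. free(b,b)  →  {holds(a), holds(b), holds(c), marked(b), on(c,a), on(c,c), on(d,d), ready(c)}
2. grab(c,a)  →  {holds(a), holds(b), holds(c), marked(a), marked(b), on(c,a), on(c,c), on(d,d), ready(c)}
3. tag(a)  →  {holds(a), holds(b), holds(c), marked(b), on(c,a), on(c,c), on(d,d), ready(a), ready(c)}
optimal plan length = 3; 3 > 1

No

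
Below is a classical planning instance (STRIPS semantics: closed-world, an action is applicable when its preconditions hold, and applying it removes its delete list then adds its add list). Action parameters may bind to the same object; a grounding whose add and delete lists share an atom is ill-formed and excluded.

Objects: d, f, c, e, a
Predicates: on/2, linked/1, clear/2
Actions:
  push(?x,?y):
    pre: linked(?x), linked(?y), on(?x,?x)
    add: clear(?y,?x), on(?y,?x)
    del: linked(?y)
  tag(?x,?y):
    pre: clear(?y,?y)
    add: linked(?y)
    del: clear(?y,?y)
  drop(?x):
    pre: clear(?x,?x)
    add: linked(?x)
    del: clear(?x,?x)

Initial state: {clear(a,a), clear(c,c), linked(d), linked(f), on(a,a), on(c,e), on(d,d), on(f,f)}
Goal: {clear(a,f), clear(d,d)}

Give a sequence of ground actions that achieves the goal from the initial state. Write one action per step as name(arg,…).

1. push(d,d)  →  {clear(a,a), clear(c,c), clear(d,d), linked(f), on(a,a), on(c,e), on(d,d), on(f,f)}
2. tag(d,a)  →  {clear(c,c), clear(d,d), linked(a), linked(f), on(a,a), on(c,e), on(d,d), on(f,f)}
3. push(f,a)  →  {clear(a,f), clear(c,c), clear(d,d), linked(f), on(a,a), on(a,f), on(c,e), on(d,d), on(f,f)}

push(d,d); tag(d,a); push(f,a)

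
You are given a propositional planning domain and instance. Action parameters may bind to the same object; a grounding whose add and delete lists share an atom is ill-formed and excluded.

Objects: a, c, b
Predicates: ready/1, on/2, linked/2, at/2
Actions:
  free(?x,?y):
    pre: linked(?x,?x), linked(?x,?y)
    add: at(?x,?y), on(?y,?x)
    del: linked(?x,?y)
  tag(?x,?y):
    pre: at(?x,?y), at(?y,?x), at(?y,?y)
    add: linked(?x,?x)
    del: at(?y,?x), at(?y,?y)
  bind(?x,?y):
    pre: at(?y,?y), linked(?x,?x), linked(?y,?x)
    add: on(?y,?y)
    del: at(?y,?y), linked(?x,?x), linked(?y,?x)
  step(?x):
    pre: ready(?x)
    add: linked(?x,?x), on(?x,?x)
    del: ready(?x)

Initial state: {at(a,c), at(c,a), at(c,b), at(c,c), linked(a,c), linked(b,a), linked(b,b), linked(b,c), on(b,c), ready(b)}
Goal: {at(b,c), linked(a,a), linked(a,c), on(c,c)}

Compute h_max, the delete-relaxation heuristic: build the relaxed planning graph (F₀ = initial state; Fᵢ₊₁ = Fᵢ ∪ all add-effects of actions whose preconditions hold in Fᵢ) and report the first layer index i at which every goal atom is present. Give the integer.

2

F0 = init (10 atoms)
F1 = F0 ∪ {at(b,a), at(b,b), at(b,c), linked(a,a), linked(c,c), on(a,b), on(b,b), on(c,b)}  (18 atoms)
F2 = F1 ∪ {at(a,a), on(a,a), on(c,a), on(c,c)}  (22 atoms)
goal ⊆ F2  ⇒  h_max = 2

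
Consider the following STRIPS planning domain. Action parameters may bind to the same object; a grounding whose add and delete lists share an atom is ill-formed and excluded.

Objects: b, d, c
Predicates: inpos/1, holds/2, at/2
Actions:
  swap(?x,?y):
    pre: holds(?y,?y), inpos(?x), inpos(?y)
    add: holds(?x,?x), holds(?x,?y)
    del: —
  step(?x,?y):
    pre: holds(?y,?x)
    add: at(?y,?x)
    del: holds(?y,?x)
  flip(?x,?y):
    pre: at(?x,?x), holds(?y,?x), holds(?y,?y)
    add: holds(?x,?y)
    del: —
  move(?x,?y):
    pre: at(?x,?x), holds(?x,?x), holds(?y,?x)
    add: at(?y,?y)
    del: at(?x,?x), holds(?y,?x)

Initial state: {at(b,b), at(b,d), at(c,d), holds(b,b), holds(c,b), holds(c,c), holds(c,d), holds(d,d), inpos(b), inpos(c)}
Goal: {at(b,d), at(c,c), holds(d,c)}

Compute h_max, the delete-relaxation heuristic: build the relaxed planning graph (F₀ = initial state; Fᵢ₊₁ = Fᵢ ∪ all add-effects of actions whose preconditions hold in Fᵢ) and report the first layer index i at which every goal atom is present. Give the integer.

2

F0 = init (10 atoms)
F1 = F0 ∪ {at(c,b), at(c,c), at(d,d), holds(b,c)}  (14 atoms)
F2 = F1 ∪ {at(b,c), holds(d,c)}  (16 atoms)
goal ⊆ F2  ⇒  h_max = 2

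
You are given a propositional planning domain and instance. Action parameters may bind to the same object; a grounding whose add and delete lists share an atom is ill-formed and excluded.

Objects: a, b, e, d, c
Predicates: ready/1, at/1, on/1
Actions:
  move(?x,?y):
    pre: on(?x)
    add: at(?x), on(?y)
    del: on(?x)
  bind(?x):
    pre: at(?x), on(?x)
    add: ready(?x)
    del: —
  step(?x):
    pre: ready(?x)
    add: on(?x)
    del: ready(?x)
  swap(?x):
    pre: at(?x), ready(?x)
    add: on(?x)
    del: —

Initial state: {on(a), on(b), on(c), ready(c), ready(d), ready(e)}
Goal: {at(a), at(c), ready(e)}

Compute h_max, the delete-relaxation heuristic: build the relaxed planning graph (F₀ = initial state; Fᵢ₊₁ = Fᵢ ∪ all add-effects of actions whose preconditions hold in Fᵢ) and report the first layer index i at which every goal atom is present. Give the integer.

1

F0 = init (6 atoms)
F1 = F0 ∪ {at(a), at(b), at(c), on(d), on(e)}  (11 atoms)
goal ⊆ F1  ⇒  h_max = 1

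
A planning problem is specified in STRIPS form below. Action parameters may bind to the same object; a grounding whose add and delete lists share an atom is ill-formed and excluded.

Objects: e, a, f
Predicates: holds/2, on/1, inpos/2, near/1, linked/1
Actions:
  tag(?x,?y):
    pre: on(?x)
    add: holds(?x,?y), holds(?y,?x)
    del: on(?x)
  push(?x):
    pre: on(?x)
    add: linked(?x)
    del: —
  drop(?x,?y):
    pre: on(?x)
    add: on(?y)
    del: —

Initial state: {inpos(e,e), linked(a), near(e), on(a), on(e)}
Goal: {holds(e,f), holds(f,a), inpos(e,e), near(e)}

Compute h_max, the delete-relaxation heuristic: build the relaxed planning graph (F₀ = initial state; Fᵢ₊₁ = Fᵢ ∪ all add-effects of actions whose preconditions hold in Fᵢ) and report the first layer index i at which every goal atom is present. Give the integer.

1

F0 = init (5 atoms)
F1 = F0 ∪ {holds(a,a), holds(a,e), holds(a,f), holds(e,a), holds(e,e), holds(e,f), holds(f,a), holds(f,e), linked(e), on(f)}  (15 atoms)
goal ⊆ F1  ⇒  h_max = 1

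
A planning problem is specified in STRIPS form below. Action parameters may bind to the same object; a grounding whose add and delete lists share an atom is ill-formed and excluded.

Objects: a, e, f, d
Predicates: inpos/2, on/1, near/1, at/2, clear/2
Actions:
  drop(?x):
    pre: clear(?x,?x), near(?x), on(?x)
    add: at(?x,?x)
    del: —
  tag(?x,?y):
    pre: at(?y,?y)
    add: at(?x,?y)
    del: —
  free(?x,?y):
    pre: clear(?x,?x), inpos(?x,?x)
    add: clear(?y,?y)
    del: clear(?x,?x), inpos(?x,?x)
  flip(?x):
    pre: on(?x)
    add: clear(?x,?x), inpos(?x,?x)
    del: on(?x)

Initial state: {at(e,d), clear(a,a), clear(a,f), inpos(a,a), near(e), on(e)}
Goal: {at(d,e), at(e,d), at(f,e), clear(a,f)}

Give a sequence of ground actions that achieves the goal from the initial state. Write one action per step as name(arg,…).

1. free(a,e)  →  {at(e,d), clear(a,f), clear(e,e), near(e), on(e)}
2. drop(e)  →  {at(e,d), at(e,e), clear(a,f), clear(e,e), near(e), on(e)}
3. tag(f,e)  →  {at(e,d), at(e,e), at(f,e), clear(a,f), clear(e,e), near(e), on(e)}
4. tag(d,e)  →  {at(d,e), at(e,d), at(e,e), at(f,e), clear(a,f), clear(e,e), near(e), on(e)}

free(a,e); drop(e); tag(f,e); tag(d,e)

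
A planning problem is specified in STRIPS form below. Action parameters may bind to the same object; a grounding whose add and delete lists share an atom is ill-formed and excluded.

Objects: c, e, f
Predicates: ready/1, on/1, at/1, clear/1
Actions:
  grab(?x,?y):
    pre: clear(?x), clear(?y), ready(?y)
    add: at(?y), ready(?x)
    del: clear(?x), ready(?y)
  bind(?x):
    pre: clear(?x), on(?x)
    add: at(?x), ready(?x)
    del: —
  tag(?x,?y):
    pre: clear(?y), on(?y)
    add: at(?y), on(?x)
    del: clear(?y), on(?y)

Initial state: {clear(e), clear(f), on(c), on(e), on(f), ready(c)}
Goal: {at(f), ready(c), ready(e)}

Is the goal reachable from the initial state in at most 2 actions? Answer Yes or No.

Yes

1. bind(e)  →  {at(e), clear(e), clear(f), on(c), on(e), on(f), ready(c), ready(e)}
2. bind(f)  →  {at(e), at(f), clear(e), clear(f), on(c), on(e), on(f), ready(c), ready(e), ready(f)}
optimal plan length = 2; 2 ≤ 2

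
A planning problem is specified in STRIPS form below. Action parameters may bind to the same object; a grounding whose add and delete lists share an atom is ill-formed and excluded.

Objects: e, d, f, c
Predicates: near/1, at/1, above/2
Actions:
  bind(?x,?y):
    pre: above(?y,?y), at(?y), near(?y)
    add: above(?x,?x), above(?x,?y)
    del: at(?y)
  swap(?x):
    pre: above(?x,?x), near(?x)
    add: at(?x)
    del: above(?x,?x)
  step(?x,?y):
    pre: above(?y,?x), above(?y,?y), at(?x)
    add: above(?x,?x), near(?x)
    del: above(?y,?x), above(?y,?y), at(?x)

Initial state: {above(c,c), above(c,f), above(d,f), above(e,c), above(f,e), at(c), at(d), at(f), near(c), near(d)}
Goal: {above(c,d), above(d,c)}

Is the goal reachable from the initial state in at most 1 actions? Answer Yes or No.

1. bind(d,c)  →  {above(c,c), above(c,f), above(d,c), above(d,d), above(d,f), above(e,c), above(f,e), at(d), at(f), near(c), near(d)}
2. bind(c,d)  →  {above(c,c), above(c,d), above(c,f), above(d,c), above(d,d), above(d,f), above(e,c), above(f,e), at(f), near(c), near(d)}
optimal plan length = 2; 2 > 1

No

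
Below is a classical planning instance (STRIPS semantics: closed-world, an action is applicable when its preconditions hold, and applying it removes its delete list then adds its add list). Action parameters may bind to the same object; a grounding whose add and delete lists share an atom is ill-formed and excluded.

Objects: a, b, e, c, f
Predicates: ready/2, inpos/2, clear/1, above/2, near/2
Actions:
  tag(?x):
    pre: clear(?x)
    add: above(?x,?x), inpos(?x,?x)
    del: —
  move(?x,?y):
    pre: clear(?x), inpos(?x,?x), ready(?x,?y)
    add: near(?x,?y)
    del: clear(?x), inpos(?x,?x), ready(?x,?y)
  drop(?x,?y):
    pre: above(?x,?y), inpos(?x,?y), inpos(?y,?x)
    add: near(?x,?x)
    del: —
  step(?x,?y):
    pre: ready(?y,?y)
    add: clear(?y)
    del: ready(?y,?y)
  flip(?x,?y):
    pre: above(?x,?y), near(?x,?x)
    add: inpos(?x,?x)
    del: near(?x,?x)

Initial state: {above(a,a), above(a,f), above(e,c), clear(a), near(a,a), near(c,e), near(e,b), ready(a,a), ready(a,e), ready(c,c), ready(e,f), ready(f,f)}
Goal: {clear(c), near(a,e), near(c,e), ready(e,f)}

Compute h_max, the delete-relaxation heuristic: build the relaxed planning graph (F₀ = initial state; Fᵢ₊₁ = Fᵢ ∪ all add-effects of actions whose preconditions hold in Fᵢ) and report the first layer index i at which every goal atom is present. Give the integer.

F0 = init (12 atoms)
F1 = F0 ∪ {clear(c), clear(f), inpos(a,a)}  (15 atoms)
F2 = F1 ∪ {above(c,c), above(f,f), inpos(c,c), inpos(f,f), near(a,e)}  (20 atoms)
goal ⊆ F2  ⇒  h_max = 2

2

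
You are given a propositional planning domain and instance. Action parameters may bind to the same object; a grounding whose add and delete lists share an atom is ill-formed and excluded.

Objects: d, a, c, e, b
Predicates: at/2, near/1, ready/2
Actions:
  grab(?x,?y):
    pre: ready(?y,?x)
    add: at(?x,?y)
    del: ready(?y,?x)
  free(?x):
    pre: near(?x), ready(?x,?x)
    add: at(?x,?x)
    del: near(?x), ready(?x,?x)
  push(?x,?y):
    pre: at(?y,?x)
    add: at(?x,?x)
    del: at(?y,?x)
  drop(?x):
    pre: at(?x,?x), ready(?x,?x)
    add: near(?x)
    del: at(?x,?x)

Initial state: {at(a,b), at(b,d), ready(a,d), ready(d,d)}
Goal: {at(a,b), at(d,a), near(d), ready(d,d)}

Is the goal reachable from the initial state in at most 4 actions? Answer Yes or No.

Yes

1. grab(d,a)  →  {at(a,b), at(b,d), at(d,a), ready(d,d)}
2. push(d,b)  →  {at(a,b), at(d,a), at(d,d), ready(d,d)}
3. drop(d)  →  {at(a,b), at(d,a), near(d), ready(d,d)}
optimal plan length = 3; 3 ≤ 4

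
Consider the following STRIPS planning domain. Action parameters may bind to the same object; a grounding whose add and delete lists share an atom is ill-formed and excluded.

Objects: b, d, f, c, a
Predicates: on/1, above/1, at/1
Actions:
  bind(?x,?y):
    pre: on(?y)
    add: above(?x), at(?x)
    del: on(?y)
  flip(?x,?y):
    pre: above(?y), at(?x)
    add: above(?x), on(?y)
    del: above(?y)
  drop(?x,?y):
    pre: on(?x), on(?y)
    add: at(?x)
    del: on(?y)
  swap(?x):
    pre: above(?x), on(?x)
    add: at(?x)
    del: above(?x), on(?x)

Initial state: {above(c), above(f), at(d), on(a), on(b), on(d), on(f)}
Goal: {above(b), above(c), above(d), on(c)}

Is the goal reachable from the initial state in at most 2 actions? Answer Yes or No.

No

1. bind(b,b)  →  {above(b), above(c), above(f), at(b), at(d), on(a), on(d), on(f)}
2. flip(d,c)  →  {above(b), above(d), above(f), at(b), at(d), on(a), on(c), on(d), on(f)}
3. bind(c,d)  →  {above(b), above(c), above(d), above(f), at(b), at(c), at(d), on(a), on(c), on(f)}
optimal plan length = 3; 3 > 2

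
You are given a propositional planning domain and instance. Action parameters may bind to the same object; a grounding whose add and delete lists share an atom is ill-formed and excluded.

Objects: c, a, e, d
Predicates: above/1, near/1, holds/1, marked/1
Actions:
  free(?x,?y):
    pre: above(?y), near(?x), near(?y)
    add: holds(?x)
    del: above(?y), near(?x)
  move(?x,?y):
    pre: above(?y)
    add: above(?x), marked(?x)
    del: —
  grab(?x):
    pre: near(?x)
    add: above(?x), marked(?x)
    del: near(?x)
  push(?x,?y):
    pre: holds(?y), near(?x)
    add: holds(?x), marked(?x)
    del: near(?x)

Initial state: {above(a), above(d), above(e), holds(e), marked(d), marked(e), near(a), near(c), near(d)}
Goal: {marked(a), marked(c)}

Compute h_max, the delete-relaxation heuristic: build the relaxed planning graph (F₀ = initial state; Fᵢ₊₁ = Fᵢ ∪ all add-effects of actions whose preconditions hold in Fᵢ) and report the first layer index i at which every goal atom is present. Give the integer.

F0 = init (9 atoms)
F1 = F0 ∪ {above(c), holds(a), holds(c), holds(d), marked(a), marked(c)}  (15 atoms)
goal ⊆ F1  ⇒  h_max = 1

1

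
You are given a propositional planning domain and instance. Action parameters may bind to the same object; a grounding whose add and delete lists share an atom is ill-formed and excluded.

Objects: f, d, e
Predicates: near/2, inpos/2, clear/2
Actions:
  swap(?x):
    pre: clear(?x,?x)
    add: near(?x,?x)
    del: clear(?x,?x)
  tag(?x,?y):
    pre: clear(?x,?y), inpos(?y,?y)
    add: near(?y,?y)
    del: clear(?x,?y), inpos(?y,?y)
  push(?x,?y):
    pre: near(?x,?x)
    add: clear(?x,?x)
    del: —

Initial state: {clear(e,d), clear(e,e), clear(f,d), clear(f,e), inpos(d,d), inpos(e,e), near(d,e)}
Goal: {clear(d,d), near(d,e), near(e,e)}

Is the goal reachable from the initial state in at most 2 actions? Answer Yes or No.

No

1. swap(e)  →  {clear(e,d), clear(f,d), clear(f,e), inpos(d,d), inpos(e,e), near(d,e), near(e,e)}
2. tag(f,d)  →  {clear(e,d), clear(f,e), inpos(e,e), near(d,d), near(d,e), near(e,e)}
3. push(d,f)  →  {clear(d,d), clear(e,d), clear(f,e), inpos(e,e), near(d,d), near(d,e), near(e,e)}
optimal plan length = 3; 3 > 2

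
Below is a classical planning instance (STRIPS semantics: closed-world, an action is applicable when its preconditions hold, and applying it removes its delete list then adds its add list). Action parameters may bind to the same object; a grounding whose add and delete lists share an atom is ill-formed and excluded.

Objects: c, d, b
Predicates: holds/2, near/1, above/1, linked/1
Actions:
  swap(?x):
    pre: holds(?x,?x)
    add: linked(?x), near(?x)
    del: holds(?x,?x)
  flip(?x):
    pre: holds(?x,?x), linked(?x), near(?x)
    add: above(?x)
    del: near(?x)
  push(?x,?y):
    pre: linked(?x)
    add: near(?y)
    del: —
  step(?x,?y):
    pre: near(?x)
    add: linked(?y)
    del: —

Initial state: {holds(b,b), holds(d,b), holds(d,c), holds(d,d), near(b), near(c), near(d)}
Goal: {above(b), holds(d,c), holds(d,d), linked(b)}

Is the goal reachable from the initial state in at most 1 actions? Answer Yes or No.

No

1. step(c,b)  →  {holds(b,b), holds(d,b), holds(d,c), holds(d,d), linked(b), near(b), near(c), near(d)}
2. flip(b)  →  {above(b), holds(b,b), holds(d,b), holds(d,c), holds(d,d), linked(b), near(c), near(d)}
optimal plan length = 2; 2 > 1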